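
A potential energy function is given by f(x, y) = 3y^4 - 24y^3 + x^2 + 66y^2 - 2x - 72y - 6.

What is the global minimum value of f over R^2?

f(x,y) separates as P(x) + Q(y) − 6, so its minimum is min P + min Q − 6.
P'(x) = 2x - 2 vanishes at x ∈ {1}; Q'(y) = 12(y - 3)(y - 2)(y - 1) vanishes at y ∈ {1, 2, 3}.
Local minima of P (where P''>0): P(1)=-1. Local minima of Q: Q(1)=-27, Q(3)=-27.
So the global minimum of f is P(1) + Q(1) − 6 = -1 − 27 − 6 = -34, attained at (1, 1).

-34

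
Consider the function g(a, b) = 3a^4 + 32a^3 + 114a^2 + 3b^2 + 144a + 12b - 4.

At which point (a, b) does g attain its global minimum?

(-1, -2)

g(a,b) separates as P(a) + Q(b) − 4, so its minimum is min P + min Q − 4.
P'(a) = 12(a + 1)(a + 3)(a + 4) vanishes at a ∈ {-4, -3, -1}; Q'(b) = 6b + 12 vanishes at b ∈ {-2}.
Local minima of P (where P''>0): P(-4)=-32, P(-1)=-59. Local minima of Q: Q(-2)=-12.
So the global minimum of g is P(-1) + Q(-2) − 4 = -59 − 12 − 4 = -75, attained at (-1, -2).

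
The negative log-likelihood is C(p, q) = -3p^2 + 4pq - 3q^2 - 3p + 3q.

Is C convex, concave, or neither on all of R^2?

C is quadratic, so its Hessian is the constant matrix H = [[-6, 4], [4, -6]].
det(H) = 20, tr(H) = -12.
det(H) > 0 and tr(H) < 0, so H is negative definite everywhere: concave.

concave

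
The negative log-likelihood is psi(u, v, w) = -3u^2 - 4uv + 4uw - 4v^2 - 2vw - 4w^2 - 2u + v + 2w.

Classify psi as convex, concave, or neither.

psi is quadratic, so its Hessian is the constant matrix H = [[-6, -4, 4], [-4, -8, -2], [4, -2, -8]].
Leading principal minors: -6, 32, -40.
Signs alternate −, +, − ⇒ H ≺ 0 ⇒ concave.

concave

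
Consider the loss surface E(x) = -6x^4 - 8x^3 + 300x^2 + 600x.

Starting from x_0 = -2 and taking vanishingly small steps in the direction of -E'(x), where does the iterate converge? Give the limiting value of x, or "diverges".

E'(x) = -24(x - 5)(x + 1)(x + 5), so E'(-2) = -504.
Gradient descent moves in the -E' direction, i.e. x is increasing.
The nearest critical point in that direction is x = -1, where E'' = 576 > 0 (a local minimum). The iterate converges there.

-1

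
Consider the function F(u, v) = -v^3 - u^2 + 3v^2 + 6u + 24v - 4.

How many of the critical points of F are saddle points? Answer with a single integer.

F separates as a function of u plus a function of v, so ∇F=0 decouples.
∂F/∂u = -2(u - 3) = 0 at u ∈ {3}; ∂F/∂v = -3(v - 4)(v + 2) = 0 at v ∈ {-2, 4}.
The Hessian is diagonal: diag(F_uu, F_vv). Second derivatives: F_uu(3)=-2; F_vv(-2)=18, F_vv(4)=-18.
Saddle points occur where the two diagonal entries have opposite signs: (3, -2). Count: 1.

1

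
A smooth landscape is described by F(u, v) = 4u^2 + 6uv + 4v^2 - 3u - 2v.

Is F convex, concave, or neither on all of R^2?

F is quadratic, so its Hessian is the constant matrix H = [[8, 6], [6, 8]].
det(H) = 28, tr(H) = 16.
det(H) > 0 and tr(H) > 0, so H is positive definite everywhere: convex.

convex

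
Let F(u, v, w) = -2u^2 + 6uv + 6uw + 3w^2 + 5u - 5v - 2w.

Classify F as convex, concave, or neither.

F is quadratic, so its Hessian is the constant matrix H = [[-4, 6, 6], [6, 0, 0], [6, 0, 6]].
Leading principal minors: -4, -36, -216.
Neither pattern holds ⇒ H is indefinite ⇒ neither convex nor concave.

neither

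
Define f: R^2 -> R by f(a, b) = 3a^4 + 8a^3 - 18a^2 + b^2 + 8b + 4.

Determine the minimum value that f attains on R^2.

-147

f(a,b) separates as P(a) + Q(b) + 4, so its minimum is min P + min Q + 4.
P'(a) = 12a(a - 1)(a + 3) vanishes at a ∈ {-3, 0, 1}; Q'(b) = 2b + 8 vanishes at b ∈ {-4}.
Local minima of P (where P''>0): P(-3)=-135, P(1)=-7. Local minima of Q: Q(-4)=-16.
So the global minimum of f is P(-3) + Q(-4) + 4 = -135 − 16 + 4 = -147, attained at (-3, -4).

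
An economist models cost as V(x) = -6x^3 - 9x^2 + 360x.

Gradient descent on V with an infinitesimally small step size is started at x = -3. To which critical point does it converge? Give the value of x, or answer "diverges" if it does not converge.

-5

V'(x) = -18(x - 4)(x + 5), so V'(-3) = 252.
Gradient descent moves in the -V' direction, i.e. x is decreasing.
The nearest critical point in that direction is x = -5, where V'' = 162 > 0 (a local minimum). The iterate converges there.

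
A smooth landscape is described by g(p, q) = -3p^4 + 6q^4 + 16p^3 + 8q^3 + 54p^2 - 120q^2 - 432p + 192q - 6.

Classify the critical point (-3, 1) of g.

The mixed partial ∂²g/∂p∂q is 0, so the Hessian at any point is diag(g_pp, g_qq) = diag(12(-3p^2 + 8p + 9), 24(3q^2 + 2q - 10)).
At (-3, 1): H = diag(-504, -120).
Both eigenvalues are negative, so H is negative definite: a local maximum.

local maximum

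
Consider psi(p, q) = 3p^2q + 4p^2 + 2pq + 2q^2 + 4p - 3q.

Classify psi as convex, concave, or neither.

The term 3p^2q is cubic, so the Hessian is not constant.
∂²psi/∂p² = 6q + 8, which takes both signs as q varies (negative for sufficiently negative q). A diagonal entry of the Hessian changing sign means the Hessian is neither positive- nor negative-semidefinite on all of R^2.

neither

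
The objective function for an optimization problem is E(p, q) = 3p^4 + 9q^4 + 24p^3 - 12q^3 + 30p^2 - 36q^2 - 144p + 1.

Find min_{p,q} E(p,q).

-182

E(p,q) separates as A(p) + B(q) + 1, so its minimum is min A + min B + 1.
A'(p) = 12(p - 1)(p + 3)(p + 4) vanishes at p ∈ {-4, -3, 1}; B'(q) = 36q(q - 2)(q + 1) vanishes at q ∈ {-1, 0, 2}.
Local minima of A (where A''>0): A(-4)=288, A(1)=-87. Local minima of B: B(-1)=-15, B(2)=-96.
So the global minimum of E is A(1) + B(2) + 1 = -87 − 96 + 1 = -182, attained at (1, 2).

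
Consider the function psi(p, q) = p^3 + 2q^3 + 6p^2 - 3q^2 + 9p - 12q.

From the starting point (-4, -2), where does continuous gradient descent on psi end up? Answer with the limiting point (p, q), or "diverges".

diverges

psi is separable, so gradient descent decouples: p follows -∂psi/∂p, q follows -∂psi/∂q.
∂psi/∂p = 3(p + 1)(p + 3); at p=-4 this is 9, so p decreases.
∂psi/∂q = 6(q - 2)(q + 1); at q=-2 this is 24, so q decreases.
The p-coordinate has no critical point in that direction and runs off to infinity.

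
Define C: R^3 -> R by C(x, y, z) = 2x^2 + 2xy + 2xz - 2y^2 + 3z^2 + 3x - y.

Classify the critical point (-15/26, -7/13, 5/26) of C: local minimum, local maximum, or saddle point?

The Hessian is constant: H = [[4, 2, 2], [2, -4, 0], [2, 0, 6]].
Leading principal minors: Δ₁ = 4, Δ₂ = -20, Δ₃ = -104.
The minors fit neither the all-positive nor the alternating-sign pattern, so H is indefinite: a saddle point.

saddle point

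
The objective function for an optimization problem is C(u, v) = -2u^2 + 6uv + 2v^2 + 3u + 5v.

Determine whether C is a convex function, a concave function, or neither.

C is quadratic, so its Hessian is the constant matrix H = [[-4, 6], [6, 4]].
det(H) = -52, tr(H) = 0.
det(H) < 0, so H is indefinite: neither convex nor concave.

neither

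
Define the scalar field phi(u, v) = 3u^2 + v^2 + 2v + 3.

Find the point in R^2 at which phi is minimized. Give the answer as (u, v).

(0, -1)

phi(u,v) separates as P(u) + Q(v) + 3, so its minimum is min P + min Q + 3.
P'(u) = 6u vanishes at u ∈ {0}; Q'(v) = 2v + 2 vanishes at v ∈ {-1}.
Local minima of P (where P''>0): P(0)=0. Local minima of Q: Q(-1)=-1.
So the global minimum of phi is P(0) + Q(-1) + 3 = 0 − 1 + 3 = 2, attained at (0, -1).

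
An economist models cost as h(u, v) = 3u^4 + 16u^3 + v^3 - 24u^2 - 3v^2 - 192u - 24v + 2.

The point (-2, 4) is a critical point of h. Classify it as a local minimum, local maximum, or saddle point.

The mixed partial ∂²h/∂u∂v is 0, so the Hessian at any point is diag(h_uu, h_vv) = diag(12(3u^2 + 8u - 4), 6(v - 1)).
At (-2, 4): H = diag(-96, 18).
The eigenvalues have opposite signs, so H is indefinite: a saddle point.

saddle point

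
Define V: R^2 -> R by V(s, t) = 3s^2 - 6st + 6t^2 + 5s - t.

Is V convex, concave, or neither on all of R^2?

V is quadratic, so its Hessian is the constant matrix H = [[6, -6], [-6, 12]].
det(H) = 36, tr(H) = 18.
det(H) > 0 and tr(H) > 0, so H is positive definite everywhere: convex.

convex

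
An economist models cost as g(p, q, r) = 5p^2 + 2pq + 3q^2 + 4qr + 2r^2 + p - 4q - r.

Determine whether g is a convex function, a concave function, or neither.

convex

g is quadratic, so its Hessian is the constant matrix H = [[10, 2, 0], [2, 6, 4], [0, 4, 4]].
Leading principal minors: 10, 56, 64.
All positive ⇒ H ≻ 0 ⇒ convex.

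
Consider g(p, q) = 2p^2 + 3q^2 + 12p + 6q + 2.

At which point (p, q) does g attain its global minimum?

(-3, -1)

g(p,q) separates as A(p) + B(q) + 2, so its minimum is min A + min B + 2.
A'(p) = 4p + 12 vanishes at p ∈ {-3}; B'(q) = 6q + 6 vanishes at q ∈ {-1}.
Local minima of A (where A''>0): A(-3)=-18. Local minima of B: B(-1)=-3.
So the global minimum of g is A(-3) + B(-1) + 2 = -18 − 3 + 2 = -19, attained at (-3, -1).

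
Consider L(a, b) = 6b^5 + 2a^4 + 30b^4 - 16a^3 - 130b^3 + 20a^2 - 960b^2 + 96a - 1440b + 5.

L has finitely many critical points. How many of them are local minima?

4

L separates as a function of a plus a function of b, so ∇L=0 decouples.
∂L/∂a = 8(a - 4)(a - 3)(a + 1) = 0 at a ∈ {-1, 3, 4}; ∂L/∂b = 30(b - 4)(b + 1)(b + 3)(b + 4) = 0 at b ∈ {-4, -3, -1, 4}.
The Hessian is diagonal: diag(L_aa, L_bb). Second derivatives: L_aa(-1)=160, L_aa(3)=-32, L_aa(4)=40; L_bb(-4)=-720, L_bb(-3)=420, L_bb(-1)=-900, L_bb(4)=8400.
Local minima occur where both diagonal entries positive: (-1, -3), (-1, 4), (4, -3), (4, 4). Count: 4.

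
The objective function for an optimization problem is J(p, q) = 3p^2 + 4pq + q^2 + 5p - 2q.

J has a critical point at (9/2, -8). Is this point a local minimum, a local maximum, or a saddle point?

The Hessian of J is constant: H = [[6, 4], [4, 2]].
det(H) = 6·2 − 4² = -4.
Since det(H) < 0, H is indefinite and the critical point is a saddle point.

saddle point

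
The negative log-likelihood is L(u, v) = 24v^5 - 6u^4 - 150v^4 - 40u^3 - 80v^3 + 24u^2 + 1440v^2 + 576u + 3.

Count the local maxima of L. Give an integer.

L separates as a function of u plus a function of v, so ∇L=0 decouples.
∂L/∂u = -24(u - 2)(u + 3)(u + 4) = 0 at u ∈ {-4, -3, 2}; ∂L/∂v = 120v(v - 4)(v - 3)(v + 2) = 0 at v ∈ {-2, 0, 3, 4}.
The Hessian is diagonal: diag(L_uu, L_vv). Second derivatives: L_uu(-4)=-144, L_uu(-3)=120, L_uu(2)=-720; L_vv(-2)=-7200, L_vv(0)=2880, L_vv(3)=-1800, L_vv(4)=2880.
Local maxima occur where both diagonal entries negative: (-4, -2), (-4, 3), (2, -2), (2, 3). Count: 4.

4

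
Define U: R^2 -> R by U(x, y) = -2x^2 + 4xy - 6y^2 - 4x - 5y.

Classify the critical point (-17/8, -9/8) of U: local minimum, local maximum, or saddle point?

local maximum

The Hessian of U is constant: H = [[-4, 4], [4, -12]].
det(H) = (-4)·(-12) − 4² = 32.
det(H) > 0 and tr(H) = -16 < 0, so H is negative definite and the point is a local maximum.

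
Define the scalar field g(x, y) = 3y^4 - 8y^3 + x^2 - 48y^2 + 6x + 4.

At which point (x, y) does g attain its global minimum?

g(x,y) separates as P(x) + Q(y) + 4, so its minimum is min P + min Q + 4.
P'(x) = 2x + 6 vanishes at x ∈ {-3}; Q'(y) = 12y(y - 4)(y + 2) vanishes at y ∈ {-2, 0, 4}.
Local minima of P (where P''>0): P(-3)=-9. Local minima of Q: Q(-2)=-80, Q(4)=-512.
So the global minimum of g is P(-3) + Q(4) + 4 = -9 − 512 + 4 = -517, attained at (-3, 4).

(-3, 4)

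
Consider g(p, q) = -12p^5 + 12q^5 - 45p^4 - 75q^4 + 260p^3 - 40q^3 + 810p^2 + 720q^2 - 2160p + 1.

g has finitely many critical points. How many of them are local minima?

4

g separates as a function of p plus a function of q, so ∇g=0 decouples.
∂g/∂p = -60(p - 3)(p - 1)(p + 3)(p + 4) = 0 at p ∈ {-4, -3, 1, 3}; ∂g/∂q = 60q(q - 4)(q - 3)(q + 2) = 0 at q ∈ {-2, 0, 3, 4}.
The Hessian is diagonal: diag(g_pp, g_qq). Second derivatives: g_pp(-4)=2100, g_pp(-3)=-1440, g_pp(1)=2400, g_pp(3)=-5040; g_qq(-2)=-3600, g_qq(0)=1440, g_qq(3)=-900, g_qq(4)=1440.
Local minima occur where both diagonal entries positive: (-4, 0), (-4, 4), (1, 0), (1, 4). Count: 4.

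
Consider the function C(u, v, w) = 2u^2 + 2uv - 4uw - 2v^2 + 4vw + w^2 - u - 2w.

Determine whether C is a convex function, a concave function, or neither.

neither

C is quadratic, so its Hessian is the constant matrix H = [[4, 2, -4], [2, -4, 4], [-4, 4, 2]].
Leading principal minors: 4, -20, -104.
Neither pattern holds ⇒ H is indefinite ⇒ neither convex nor concave.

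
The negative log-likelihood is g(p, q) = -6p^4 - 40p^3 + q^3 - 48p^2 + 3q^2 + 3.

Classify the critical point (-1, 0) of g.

local minimum

The mixed partial ∂²g/∂p∂q is 0, so the Hessian at any point is diag(g_pp, g_qq) = diag(-24(3p^2 + 10p + 4), 6(q + 1)).
At (-1, 0): H = diag(72, 6).
Both eigenvalues are positive, so H is positive definite: a local minimum.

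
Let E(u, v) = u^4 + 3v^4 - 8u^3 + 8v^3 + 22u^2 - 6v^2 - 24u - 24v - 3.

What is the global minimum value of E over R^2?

E(u,v) separates as P(u) + Q(v) − 3, so its minimum is min P + min Q − 3.
P'(u) = 4(u - 3)(u - 2)(u - 1) vanishes at u ∈ {1, 2, 3}; Q'(v) = 12(v - 1)(v + 1)(v + 2) vanishes at v ∈ {-2, -1, 1}.
Local minima of P (where P''>0): P(1)=-9, P(3)=-9. Local minima of Q: Q(-2)=8, Q(1)=-19.
So the global minimum of E is P(1) + Q(1) − 3 = -9 − 19 − 3 = -31, attained at (1, 1).

-31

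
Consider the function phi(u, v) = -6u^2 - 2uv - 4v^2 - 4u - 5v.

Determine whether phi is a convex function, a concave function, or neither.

concave

phi is quadratic, so its Hessian is the constant matrix H = [[-12, -2], [-2, -8]].
det(H) = 92, tr(H) = -20.
det(H) > 0 and tr(H) < 0, so H is negative definite everywhere: concave.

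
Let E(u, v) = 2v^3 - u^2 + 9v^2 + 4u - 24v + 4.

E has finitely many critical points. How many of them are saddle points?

1

E separates as a function of u plus a function of v, so ∇E=0 decouples.
∂E/∂u = -2(u - 2) = 0 at u ∈ {2}; ∂E/∂v = 6(v - 1)(v + 4) = 0 at v ∈ {-4, 1}.
The Hessian is diagonal: diag(E_uu, E_vv). Second derivatives: E_uu(2)=-2; E_vv(-4)=-30, E_vv(1)=30.
Saddle points occur where the two diagonal entries have opposite signs: (2, 1). Count: 1.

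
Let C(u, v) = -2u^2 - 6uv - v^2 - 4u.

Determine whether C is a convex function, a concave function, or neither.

neither

C is quadratic, so its Hessian is the constant matrix H = [[-4, -6], [-6, -2]].
det(H) = -28, tr(H) = -6.
det(H) < 0, so H is indefinite: neither convex nor concave.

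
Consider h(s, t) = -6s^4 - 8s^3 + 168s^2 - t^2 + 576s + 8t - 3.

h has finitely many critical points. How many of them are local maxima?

h separates as a function of s plus a function of t, so ∇h=0 decouples.
∂h/∂s = -24(s - 4)(s + 2)(s + 3) = 0 at s ∈ {-3, -2, 4}; ∂h/∂t = -2(t - 4) = 0 at t ∈ {4}.
The Hessian is diagonal: diag(h_ss, h_tt). Second derivatives: h_ss(-3)=-168, h_ss(-2)=144, h_ss(4)=-1008; h_tt(4)=-2.
Local maxima occur where both diagonal entries negative: (-3, 4), (4, 4). Count: 2.

2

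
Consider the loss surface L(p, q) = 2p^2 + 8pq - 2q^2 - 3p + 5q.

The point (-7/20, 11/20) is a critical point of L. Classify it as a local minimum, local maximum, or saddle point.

saddle point

The Hessian of L is constant: H = [[4, 8], [8, -4]].
det(H) = 4·(-4) − 8² = -80.
Since det(H) < 0, H is indefinite and the critical point is a saddle point.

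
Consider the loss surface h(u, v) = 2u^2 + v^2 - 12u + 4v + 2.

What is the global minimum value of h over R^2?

-20

h(u,v) separates as P(u) + Q(v) + 2, so its minimum is min P + min Q + 2.
P'(u) = 4u - 12 vanishes at u ∈ {3}; Q'(v) = 2v + 4 vanishes at v ∈ {-2}.
Local minima of P (where P''>0): P(3)=-18. Local minima of Q: Q(-2)=-4.
So the global minimum of h is P(3) + Q(-2) + 2 = -18 − 4 + 2 = -20, attained at (3, -2).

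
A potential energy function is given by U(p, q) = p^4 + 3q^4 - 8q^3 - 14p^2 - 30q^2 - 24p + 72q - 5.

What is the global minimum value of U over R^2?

U(p,q) separates as A(p) + B(q) − 5, so its minimum is min A + min B − 5.
A'(p) = 4(p - 3)(p + 1)(p + 2) vanishes at p ∈ {-2, -1, 3}; B'(q) = 12(q - 3)(q - 1)(q + 2) vanishes at q ∈ {-2, 1, 3}.
Local minima of A (where A''>0): A(-2)=8, A(3)=-117. Local minima of B: B(-2)=-152, B(3)=-27.
So the global minimum of U is A(3) + B(-2) − 5 = -117 − 152 − 5 = -274, attained at (3, -2).

-274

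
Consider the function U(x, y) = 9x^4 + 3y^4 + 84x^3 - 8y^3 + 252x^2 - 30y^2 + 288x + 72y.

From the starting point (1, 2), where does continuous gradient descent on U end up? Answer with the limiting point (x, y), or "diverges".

U is separable, so gradient descent decouples: x follows -∂U/∂x, y follows -∂U/∂y.
∂U/∂x = 36(x + 1)(x + 2)(x + 4); at x=1 this is 1080, so x decreases.
∂U/∂y = 12(y - 3)(y - 1)(y + 2); at y=2 this is -48, so y increases.
x converges to its nearest critical value -1 (a local min of the x-part); y converges to 3. The iterate converges to (-1, 3).

(-1, 3)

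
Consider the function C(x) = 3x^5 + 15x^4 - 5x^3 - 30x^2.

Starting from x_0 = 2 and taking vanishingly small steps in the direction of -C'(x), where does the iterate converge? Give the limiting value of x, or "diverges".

C'(x) = 15x(x - 1)(x + 1)(x + 4), so C'(2) = 540.
Gradient descent moves in the -C' direction, i.e. x is decreasing.
The nearest critical point in that direction is x = 1, where C'' = 150 > 0 (a local minimum). The iterate converges there.

1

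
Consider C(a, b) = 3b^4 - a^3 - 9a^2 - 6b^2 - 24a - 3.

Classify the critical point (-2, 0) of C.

The mixed partial ∂²C/∂a∂b is 0, so the Hessian at any point is diag(C_aa, C_bb) = diag(-6(a + 3), 12(3b^2 - 1)).
At (-2, 0): H = diag(-6, -12).
Both eigenvalues are negative, so H is negative definite: a local maximum.

local maximum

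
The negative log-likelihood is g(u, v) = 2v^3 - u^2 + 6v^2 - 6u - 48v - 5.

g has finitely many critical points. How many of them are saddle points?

g separates as a function of u plus a function of v, so ∇g=0 decouples.
∂g/∂u = -2(u + 3) = 0 at u ∈ {-3}; ∂g/∂v = 6(v - 2)(v + 4) = 0 at v ∈ {-4, 2}.
The Hessian is diagonal: diag(g_uu, g_vv). Second derivatives: g_uu(-3)=-2; g_vv(-4)=-36, g_vv(2)=36.
Saddle points occur where the two diagonal entries have opposite signs: (-3, 2). Count: 1.

1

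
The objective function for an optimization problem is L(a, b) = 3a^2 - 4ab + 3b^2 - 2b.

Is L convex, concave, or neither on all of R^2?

convex

L is quadratic, so its Hessian is the constant matrix H = [[6, -4], [-4, 6]].
det(H) = 20, tr(H) = 12.
det(H) > 0 and tr(H) > 0, so H is positive definite everywhere: convex.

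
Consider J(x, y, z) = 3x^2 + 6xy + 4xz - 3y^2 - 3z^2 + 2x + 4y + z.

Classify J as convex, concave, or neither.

J is quadratic, so its Hessian is the constant matrix H = [[6, 6, 4], [6, -6, 0], [4, 0, -6]].
Leading principal minors: 6, -72, 528.
Neither pattern holds ⇒ H is indefinite ⇒ neither convex nor concave.

neither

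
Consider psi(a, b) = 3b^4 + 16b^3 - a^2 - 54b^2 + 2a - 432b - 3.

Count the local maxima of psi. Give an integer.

1

psi separates as a function of a plus a function of b, so ∇psi=0 decouples.
∂psi/∂a = -2(a - 1) = 0 at a ∈ {1}; ∂psi/∂b = 12(b - 3)(b + 3)(b + 4) = 0 at b ∈ {-4, -3, 3}.
The Hessian is diagonal: diag(psi_aa, psi_bb). Second derivatives: psi_aa(1)=-2; psi_bb(-4)=84, psi_bb(-3)=-72, psi_bb(3)=504.
Local maxima occur where both diagonal entries negative: (1, -3). Count: 1.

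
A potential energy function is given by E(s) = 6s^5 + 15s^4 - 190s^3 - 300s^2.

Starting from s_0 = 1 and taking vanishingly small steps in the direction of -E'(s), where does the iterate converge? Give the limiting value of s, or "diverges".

E'(s) = 30s(s - 4)(s + 1)(s + 5), so E'(1) = -1080.
Gradient descent moves in the -E' direction, i.e. s is increasing.
The nearest critical point in that direction is s = 4, where E'' = 5400 > 0 (a local minimum). The iterate converges there.

4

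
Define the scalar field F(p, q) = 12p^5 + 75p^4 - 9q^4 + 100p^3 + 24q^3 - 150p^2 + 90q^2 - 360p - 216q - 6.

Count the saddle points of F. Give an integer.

6

F separates as a function of p plus a function of q, so ∇F=0 decouples.
∂F/∂p = 60(p - 1)(p + 1)(p + 2)(p + 3) = 0 at p ∈ {-3, -2, -1, 1}; ∂F/∂q = -36(q - 3)(q - 1)(q + 2) = 0 at q ∈ {-2, 1, 3}.
The Hessian is diagonal: diag(F_pp, F_qq). Second derivatives: F_pp(-3)=-480, F_pp(-2)=180, F_pp(-1)=-240, F_pp(1)=1440; F_qq(-2)=-540, F_qq(1)=216, F_qq(3)=-360.
Saddle points occur where the two diagonal entries have opposite signs: (-3, 1), (-2, -2), (-2, 3), (-1, 1), (1, -2), (1, 3). Count: 6.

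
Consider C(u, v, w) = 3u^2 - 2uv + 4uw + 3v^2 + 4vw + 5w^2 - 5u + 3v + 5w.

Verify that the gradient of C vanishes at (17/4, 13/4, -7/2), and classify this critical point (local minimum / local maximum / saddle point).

local minimum

∇C = (6u - 2v + 4w - 5, -2u + 6v + 4w + 3, 4u + 4v + 10w + 5); substituting (17/4, 13/4, -7/2) gives ∇C = (0, 0, 0), so (17/4, 13/4, -7/2) is indeed a critical point.
The Hessian is constant: H = [[6, -2, 4], [-2, 6, 4], [4, 4, 10]].
Leading principal minors: Δ₁ = 6, Δ₂ = 32, Δ₃ = 64.
All leading minors are positive, so H is positive definite: a local minimum.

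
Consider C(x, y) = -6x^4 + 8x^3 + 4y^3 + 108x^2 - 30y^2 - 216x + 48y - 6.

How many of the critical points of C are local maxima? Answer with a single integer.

C separates as a function of x plus a function of y, so ∇C=0 decouples.
∂C/∂x = -24(x - 3)(x - 1)(x + 3) = 0 at x ∈ {-3, 1, 3}; ∂C/∂y = 12(y - 4)(y - 1) = 0 at y ∈ {1, 4}.
The Hessian is diagonal: diag(C_xx, C_yy). Second derivatives: C_xx(-3)=-576, C_xx(1)=192, C_xx(3)=-288; C_yy(1)=-36, C_yy(4)=36.
Local maxima occur where both diagonal entries negative: (-3, 1), (3, 1). Count: 2.

2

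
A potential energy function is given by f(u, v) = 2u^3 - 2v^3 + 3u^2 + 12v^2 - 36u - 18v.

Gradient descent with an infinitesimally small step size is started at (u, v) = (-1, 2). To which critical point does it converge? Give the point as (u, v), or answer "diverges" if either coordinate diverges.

f is separable, so gradient descent decouples: u follows -∂f/∂u, v follows -∂f/∂v.
∂f/∂u = 6(u - 2)(u + 3); at u=-1 this is -36, so u increases.
∂f/∂v = -6(v - 3)(v - 1); at v=2 this is 6, so v decreases.
u converges to its nearest critical value 2 (a local min of the u-part); v converges to 1. The iterate converges to (2, 1).

(2, 1)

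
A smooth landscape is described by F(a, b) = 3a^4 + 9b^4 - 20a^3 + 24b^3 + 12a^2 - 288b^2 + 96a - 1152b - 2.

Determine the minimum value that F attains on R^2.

-5439

F(a,b) separates as P(a) + Q(b) − 2, so its minimum is min P + min Q − 2.
P'(a) = 12(a - 4)(a - 2)(a + 1) vanishes at a ∈ {-1, 2, 4}; Q'(b) = 36(b - 4)(b + 2)(b + 4) vanishes at b ∈ {-4, -2, 4}.
Local minima of P (where P''>0): P(-1)=-61, P(4)=64. Local minima of Q: Q(-4)=768, Q(4)=-5376.
So the global minimum of F is P(-1) + Q(4) − 2 = -61 − 5376 − 2 = -5439, attained at (-1, 4).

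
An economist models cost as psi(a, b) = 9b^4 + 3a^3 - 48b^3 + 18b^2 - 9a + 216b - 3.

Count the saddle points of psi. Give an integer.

3

psi separates as a function of a plus a function of b, so ∇psi=0 decouples.
∂psi/∂a = 9(a - 1)(a + 1) = 0 at a ∈ {-1, 1}; ∂psi/∂b = 36(b - 3)(b - 2)(b + 1) = 0 at b ∈ {-1, 2, 3}.
The Hessian is diagonal: diag(psi_aa, psi_bb). Second derivatives: psi_aa(-1)=-18, psi_aa(1)=18; psi_bb(-1)=432, psi_bb(2)=-108, psi_bb(3)=144.
Saddle points occur where the two diagonal entries have opposite signs: (-1, -1), (-1, 3), (1, 2). Count: 3.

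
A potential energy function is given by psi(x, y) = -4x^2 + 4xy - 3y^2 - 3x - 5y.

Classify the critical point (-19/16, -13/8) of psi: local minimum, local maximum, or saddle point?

local maximum

The Hessian of psi is constant: H = [[-8, 4], [4, -6]].
det(H) = (-8)·(-6) − 4² = 32.
det(H) > 0 and tr(H) = -14 < 0, so H is negative definite and the point is a local maximum.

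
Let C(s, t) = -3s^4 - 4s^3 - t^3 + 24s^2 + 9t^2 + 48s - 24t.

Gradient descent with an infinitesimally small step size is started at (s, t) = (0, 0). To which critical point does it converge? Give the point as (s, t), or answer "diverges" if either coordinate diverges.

C is separable, so gradient descent decouples: s follows -∂C/∂s, t follows -∂C/∂t.
∂C/∂s = -12(s - 2)(s + 1)(s + 2); at s=0 this is 48, so s decreases.
∂C/∂t = -3(t - 4)(t - 2); at t=0 this is -24, so t increases.
s converges to its nearest critical value -1 (a local min of the s-part); t converges to 2. The iterate converges to (-1, 2).

(-1, 2)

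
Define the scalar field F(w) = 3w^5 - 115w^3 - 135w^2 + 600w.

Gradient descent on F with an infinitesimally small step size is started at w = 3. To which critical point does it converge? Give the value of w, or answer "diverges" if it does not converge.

5

F'(w) = 15(w - 5)(w - 1)(w + 2)(w + 4), so F'(3) = -2100.
Gradient descent moves in the -F' direction, i.e. w is increasing.
The nearest critical point in that direction is w = 5, where F'' = 3780 > 0 (a local minimum). The iterate converges there.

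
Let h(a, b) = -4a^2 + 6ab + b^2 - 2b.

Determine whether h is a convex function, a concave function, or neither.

neither

h is quadratic, so its Hessian is the constant matrix H = [[-8, 6], [6, 2]].
det(H) = -52, tr(H) = -6.
det(H) < 0, so H is indefinite: neither convex nor concave.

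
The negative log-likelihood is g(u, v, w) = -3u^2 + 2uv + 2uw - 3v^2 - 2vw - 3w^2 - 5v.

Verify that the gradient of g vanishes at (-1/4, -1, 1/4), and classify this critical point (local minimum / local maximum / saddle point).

∇g = (-6u + 2v + 2w, 2u - 6v - 2w - 5, 2u - 2v - 6w); substituting (-1/4, -1, 1/4) gives ∇g = (0, 0, 0), so (-1/4, -1, 1/4) is indeed a critical point.
The Hessian is constant: H = [[-6, 2, 2], [2, -6, -2], [2, -2, -6]].
Leading principal minors: Δ₁ = -6, Δ₂ = 32, Δ₃ = -160.
The minors alternate sign starting negative (−, +, −), so H is negative definite: a local maximum.

local maximum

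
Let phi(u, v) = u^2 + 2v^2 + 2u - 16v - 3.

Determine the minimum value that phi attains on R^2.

phi(u,v) separates as P(u) + Q(v) − 3, so its minimum is min P + min Q − 3.
P'(u) = 2u + 2 vanishes at u ∈ {-1}; Q'(v) = 4v - 16 vanishes at v ∈ {4}.
Local minima of P (where P''>0): P(-1)=-1. Local minima of Q: Q(4)=-32.
So the global minimum of phi is P(-1) + Q(4) − 3 = -1 − 32 − 3 = -36, attained at (-1, 4).

-36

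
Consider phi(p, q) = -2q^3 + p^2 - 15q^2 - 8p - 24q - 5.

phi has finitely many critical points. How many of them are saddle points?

phi separates as a function of p plus a function of q, so ∇phi=0 decouples.
∂phi/∂p = 2(p - 4) = 0 at p ∈ {4}; ∂phi/∂q = -6(q + 1)(q + 4) = 0 at q ∈ {-4, -1}.
The Hessian is diagonal: diag(phi_pp, phi_qq). Second derivatives: phi_pp(4)=2; phi_qq(-4)=18, phi_qq(-1)=-18.
Saddle points occur where the two diagonal entries have opposite signs: (4, -1). Count: 1.

1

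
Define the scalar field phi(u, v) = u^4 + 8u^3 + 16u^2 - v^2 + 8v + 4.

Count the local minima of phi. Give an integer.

phi separates as a function of u plus a function of v, so ∇phi=0 decouples.
∂phi/∂u = 4u(u + 2)(u + 4) = 0 at u ∈ {-4, -2, 0}; ∂phi/∂v = -2(v - 4) = 0 at v ∈ {4}.
The Hessian is diagonal: diag(phi_uu, phi_vv). Second derivatives: phi_uu(-4)=32, phi_uu(-2)=-16, phi_uu(0)=32; phi_vv(4)=-2.
Local minima occur where both diagonal entries positive: none. Count: 0.

0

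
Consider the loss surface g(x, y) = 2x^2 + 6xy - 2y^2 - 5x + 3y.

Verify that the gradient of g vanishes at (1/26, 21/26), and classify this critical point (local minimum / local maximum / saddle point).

saddle point

∇g = (4x + 6y - 5, 6x - 4y + 3); substituting (1/26, 21/26) gives ∇g = (0, 0), so (1/26, 21/26) is indeed a critical point.
The Hessian of g is constant: H = [[4, 6], [6, -4]].
det(H) = 4·(-4) − 6² = -52.
Since det(H) < 0, H is indefinite and the critical point is a saddle point.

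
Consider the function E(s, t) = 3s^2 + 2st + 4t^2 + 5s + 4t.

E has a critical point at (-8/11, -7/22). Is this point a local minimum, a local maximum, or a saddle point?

local minimum

The Hessian of E is constant: H = [[6, 2], [2, 8]].
det(H) = 6·8 − 2² = 44.
det(H) > 0 and tr(H) = 14 > 0, so H is positive definite and the point is a local minimum.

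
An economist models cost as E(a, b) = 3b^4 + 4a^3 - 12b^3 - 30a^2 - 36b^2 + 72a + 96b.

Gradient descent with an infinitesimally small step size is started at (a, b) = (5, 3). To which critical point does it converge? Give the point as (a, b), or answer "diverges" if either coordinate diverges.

E is separable, so gradient descent decouples: a follows -∂E/∂a, b follows -∂E/∂b.
∂E/∂a = 12(a - 3)(a - 2); at a=5 this is 72, so a decreases.
∂E/∂b = 12(b - 4)(b - 1)(b + 2); at b=3 this is -120, so b increases.
a converges to its nearest critical value 3 (a local min of the a-part); b converges to 4. The iterate converges to (3, 4).

(3, 4)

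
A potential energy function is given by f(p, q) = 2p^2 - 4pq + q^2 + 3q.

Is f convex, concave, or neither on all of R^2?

f is quadratic, so its Hessian is the constant matrix H = [[4, -4], [-4, 2]].
det(H) = -8, tr(H) = 6.
det(H) < 0, so H is indefinite: neither convex nor concave.

neither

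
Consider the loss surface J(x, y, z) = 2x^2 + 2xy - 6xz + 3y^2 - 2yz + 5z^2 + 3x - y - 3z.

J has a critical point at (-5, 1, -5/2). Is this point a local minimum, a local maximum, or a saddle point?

The Hessian is constant: H = [[4, 2, -6], [2, 6, -2], [-6, -2, 10]].
Leading principal minors: Δ₁ = 4, Δ₂ = 20, Δ₃ = 16.
All leading minors are positive, so H is positive definite: a local minimum.

local minimum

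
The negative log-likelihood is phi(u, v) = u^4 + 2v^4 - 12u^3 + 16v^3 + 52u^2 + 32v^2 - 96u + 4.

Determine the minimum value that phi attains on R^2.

-60

phi(u,v) separates as P(u) + Q(v) + 4, so its minimum is min P + min Q + 4.
P'(u) = 4(u - 4)(u - 3)(u - 2) vanishes at u ∈ {2, 3, 4}; Q'(v) = 8v(v + 2)(v + 4) vanishes at v ∈ {-4, -2, 0}.
Local minima of P (where P''>0): P(2)=-64, P(4)=-64. Local minima of Q: Q(-4)=0, Q(0)=0.
So the global minimum of phi is P(2) + Q(-4) + 4 = -64 + 0 + 4 = -60, attained at (2, -4).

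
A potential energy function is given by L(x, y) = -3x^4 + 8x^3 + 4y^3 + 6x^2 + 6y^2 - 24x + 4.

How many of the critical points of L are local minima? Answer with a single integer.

L separates as a function of x plus a function of y, so ∇L=0 decouples.
∂L/∂x = -12(x - 2)(x - 1)(x + 1) = 0 at x ∈ {-1, 1, 2}; ∂L/∂y = 12y(y + 1) = 0 at y ∈ {-1, 0}.
The Hessian is diagonal: diag(L_xx, L_yy). Second derivatives: L_xx(-1)=-72, L_xx(1)=24, L_xx(2)=-36; L_yy(-1)=-12, L_yy(0)=12.
Local minima occur where both diagonal entries positive: (1, 0). Count: 1.

1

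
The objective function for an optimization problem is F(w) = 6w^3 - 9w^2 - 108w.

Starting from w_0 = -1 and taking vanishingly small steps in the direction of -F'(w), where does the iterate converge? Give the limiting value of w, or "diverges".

F'(w) = 18(w - 3)(w + 2), so F'(-1) = -72.
Gradient descent moves in the -F' direction, i.e. w is increasing.
The nearest critical point in that direction is w = 3, where F'' = 90 > 0 (a local minimum). The iterate converges there.

3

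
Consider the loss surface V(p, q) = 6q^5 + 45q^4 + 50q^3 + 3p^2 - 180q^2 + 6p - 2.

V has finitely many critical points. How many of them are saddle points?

2

V separates as a function of p plus a function of q, so ∇V=0 decouples.
∂V/∂p = 6(p + 1) = 0 at p ∈ {-1}; ∂V/∂q = 30q(q - 1)(q + 3)(q + 4) = 0 at q ∈ {-4, -3, 0, 1}.
The Hessian is diagonal: diag(V_pp, V_qq). Second derivatives: V_pp(-1)=6; V_qq(-4)=-600, V_qq(-3)=360, V_qq(0)=-360, V_qq(1)=600.
Saddle points occur where the two diagonal entries have opposite signs: (-1, -4), (-1, 0). Count: 2.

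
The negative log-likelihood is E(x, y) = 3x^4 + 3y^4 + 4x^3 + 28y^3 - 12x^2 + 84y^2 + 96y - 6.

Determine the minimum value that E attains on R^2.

E(x,y) separates as P(x) + Q(y) − 6, so its minimum is min P + min Q − 6.
P'(x) = 12x(x - 1)(x + 2) vanishes at x ∈ {-2, 0, 1}; Q'(y) = 12(y + 1)(y + 2)(y + 4) vanishes at y ∈ {-4, -2, -1}.
Local minima of P (where P''>0): P(-2)=-32, P(1)=-5. Local minima of Q: Q(-4)=-64, Q(-1)=-37.
So the global minimum of E is P(-2) + Q(-4) − 6 = -32 − 64 − 6 = -102, attained at (-2, -4).

-102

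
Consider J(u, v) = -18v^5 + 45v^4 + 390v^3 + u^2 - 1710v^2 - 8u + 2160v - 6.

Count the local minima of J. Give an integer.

J separates as a function of u plus a function of v, so ∇J=0 decouples.
∂J/∂u = 2(u - 4) = 0 at u ∈ {4}; ∂J/∂v = -90(v - 3)(v - 2)(v - 1)(v + 4) = 0 at v ∈ {-4, 1, 2, 3}.
The Hessian is diagonal: diag(J_uu, J_vv). Second derivatives: J_uu(4)=2; J_vv(-4)=18900, J_vv(1)=-900, J_vv(2)=540, J_vv(3)=-1260.
Local minima occur where both diagonal entries positive: (4, -4), (4, 2). Count: 2.

2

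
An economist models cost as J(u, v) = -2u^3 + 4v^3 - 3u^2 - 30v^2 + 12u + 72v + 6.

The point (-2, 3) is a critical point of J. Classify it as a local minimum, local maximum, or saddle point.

local minimum

The mixed partial ∂²J/∂u∂v is 0, so the Hessian at any point is diag(J_uu, J_vv) = diag(-6(2u + 1), 12(2v - 5)).
At (-2, 3): H = diag(18, 12).
Both eigenvalues are positive, so H is positive definite: a local minimum.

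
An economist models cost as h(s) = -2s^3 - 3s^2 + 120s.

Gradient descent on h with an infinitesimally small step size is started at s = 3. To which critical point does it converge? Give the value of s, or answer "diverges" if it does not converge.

-5

h'(s) = -6(s - 4)(s + 5), so h'(3) = 48.
Gradient descent moves in the -h' direction, i.e. s is decreasing.
The nearest critical point in that direction is s = -5, where h'' = 54 > 0 (a local minimum). The iterate converges there.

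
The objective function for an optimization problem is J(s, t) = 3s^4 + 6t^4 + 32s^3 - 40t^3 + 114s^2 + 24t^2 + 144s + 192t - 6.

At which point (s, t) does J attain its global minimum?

(-1, -1)

J(s,t) separates as P(s) + Q(t) − 6, so its minimum is min P + min Q − 6.
P'(s) = 12(s + 1)(s + 3)(s + 4) vanishes at s ∈ {-4, -3, -1}; Q'(t) = 24(t - 4)(t - 2)(t + 1) vanishes at t ∈ {-1, 2, 4}.
Local minima of P (where P''>0): P(-4)=-32, P(-1)=-59. Local minima of Q: Q(-1)=-122, Q(4)=128.
So the global minimum of J is P(-1) + Q(-1) − 6 = -59 − 122 − 6 = -187, attained at (-1, -1).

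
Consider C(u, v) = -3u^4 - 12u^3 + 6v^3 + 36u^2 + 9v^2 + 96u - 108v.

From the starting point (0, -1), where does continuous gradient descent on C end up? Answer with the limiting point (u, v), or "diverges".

C is separable, so gradient descent decouples: u follows -∂C/∂u, v follows -∂C/∂v.
∂C/∂u = -12(u - 2)(u + 1)(u + 4); at u=0 this is 96, so u decreases.
∂C/∂v = 18(v - 2)(v + 3); at v=-1 this is -108, so v increases.
u converges to its nearest critical value -1 (a local min of the u-part); v converges to 2. The iterate converges to (-1, 2).

(-1, 2)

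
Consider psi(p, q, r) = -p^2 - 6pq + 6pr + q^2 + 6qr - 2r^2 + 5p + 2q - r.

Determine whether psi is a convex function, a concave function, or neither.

psi is quadratic, so its Hessian is the constant matrix H = [[-2, -6, 6], [-6, 2, 6], [6, 6, -4]].
Leading principal minors: -2, -40, -272.
Neither pattern holds ⇒ H is indefinite ⇒ neither convex nor concave.

neither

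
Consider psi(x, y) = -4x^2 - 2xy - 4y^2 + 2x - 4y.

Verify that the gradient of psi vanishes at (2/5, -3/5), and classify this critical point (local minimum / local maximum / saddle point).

∇psi = (-8x - 2y + 2, -2x - 8y - 4); substituting (2/5, -3/5) gives ∇psi = (0, 0), so (2/5, -3/5) is indeed a critical point.
The Hessian of psi is constant: H = [[-8, -2], [-2, -8]].
det(H) = (-8)·(-8) − (-2)² = 60.
det(H) > 0 and tr(H) = -16 < 0, so H is negative definite and the point is a local maximum.

local maximum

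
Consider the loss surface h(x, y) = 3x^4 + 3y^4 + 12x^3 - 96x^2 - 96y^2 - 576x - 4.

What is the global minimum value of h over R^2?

-3076

h(x,y) separates as P(x) + Q(y) − 4, so its minimum is min P + min Q − 4.
P'(x) = 12(x - 4)(x + 3)(x + 4) vanishes at x ∈ {-4, -3, 4}; Q'(y) = 12y(y - 4)(y + 4) vanishes at y ∈ {-4, 0, 4}.
Local minima of P (where P''>0): P(-4)=768, P(4)=-2304. Local minima of Q: Q(-4)=-768, Q(4)=-768.
So the global minimum of h is P(4) + Q(-4) − 4 = -2304 − 768 − 4 = -3076, attained at (4, -4).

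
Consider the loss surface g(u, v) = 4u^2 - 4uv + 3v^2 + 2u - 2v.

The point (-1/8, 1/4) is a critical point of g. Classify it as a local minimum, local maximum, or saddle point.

local minimum

The Hessian of g is constant: H = [[8, -4], [-4, 6]].
det(H) = 8·6 − (-4)² = 32.
det(H) > 0 and tr(H) = 14 > 0, so H is positive definite and the point is a local minimum.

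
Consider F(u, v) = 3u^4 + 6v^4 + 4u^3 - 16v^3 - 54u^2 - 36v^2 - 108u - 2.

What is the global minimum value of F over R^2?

F(u,v) separates as P(u) + Q(v) − 2, so its minimum is min P + min Q − 2.
P'(u) = 12(u - 3)(u + 1)(u + 3) vanishes at u ∈ {-3, -1, 3}; Q'(v) = 24v(v - 3)(v + 1) vanishes at v ∈ {-1, 0, 3}.
Local minima of P (where P''>0): P(-3)=-27, P(3)=-459. Local minima of Q: Q(-1)=-14, Q(3)=-270.
So the global minimum of F is P(3) + Q(3) − 2 = -459 − 270 − 2 = -731, attained at (3, 3).

-731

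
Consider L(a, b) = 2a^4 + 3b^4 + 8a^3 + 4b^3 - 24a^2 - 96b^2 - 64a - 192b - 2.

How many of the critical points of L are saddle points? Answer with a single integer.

L separates as a function of a plus a function of b, so ∇L=0 decouples.
∂L/∂a = 8(a - 2)(a + 1)(a + 4) = 0 at a ∈ {-4, -1, 2}; ∂L/∂b = 12(b - 4)(b + 1)(b + 4) = 0 at b ∈ {-4, -1, 4}.
The Hessian is diagonal: diag(L_aa, L_bb). Second derivatives: L_aa(-4)=144, L_aa(-1)=-72, L_aa(2)=144; L_bb(-4)=288, L_bb(-1)=-180, L_bb(4)=480.
Saddle points occur where the two diagonal entries have opposite signs: (-4, -1), (-1, -4), (-1, 4), (2, -1). Count: 4.

4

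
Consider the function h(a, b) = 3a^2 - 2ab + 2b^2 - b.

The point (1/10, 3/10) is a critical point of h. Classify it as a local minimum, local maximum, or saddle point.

The Hessian of h is constant: H = [[6, -2], [-2, 4]].
det(H) = 6·4 − (-2)² = 20.
det(H) > 0 and tr(H) = 10 > 0, so H is positive definite and the point is a local minimum.

local minimum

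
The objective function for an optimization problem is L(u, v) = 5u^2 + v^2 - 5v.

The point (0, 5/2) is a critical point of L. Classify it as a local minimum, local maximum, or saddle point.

local minimum

The Hessian of L is constant: H = [[10, 0], [0, 2]].
det(H) = 10·2 − 0² = 20.
det(H) > 0 and tr(H) = 12 > 0, so H is positive definite and the point is a local minimum.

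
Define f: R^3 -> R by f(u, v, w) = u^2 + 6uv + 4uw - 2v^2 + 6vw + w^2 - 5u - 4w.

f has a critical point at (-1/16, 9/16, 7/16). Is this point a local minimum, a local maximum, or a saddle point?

The Hessian is constant: H = [[2, 6, 4], [6, -4, 6], [4, 6, 2]].
Leading principal minors: Δ₁ = 2, Δ₂ = -44, Δ₃ = 192.
The minors fit neither the all-positive nor the alternating-sign pattern, so H is indefinite: a saddle point.

saddle point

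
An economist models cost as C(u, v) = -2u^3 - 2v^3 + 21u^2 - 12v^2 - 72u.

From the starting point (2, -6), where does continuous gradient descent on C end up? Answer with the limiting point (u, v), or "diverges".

C is separable, so gradient descent decouples: u follows -∂C/∂u, v follows -∂C/∂v.
∂C/∂u = -6(u - 4)(u - 3); at u=2 this is -12, so u increases.
∂C/∂v = -6v(v + 4); at v=-6 this is -72, so v increases.
u converges to its nearest critical value 3 (a local min of the u-part); v converges to -4. The iterate converges to (3, -4).

(3, -4)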